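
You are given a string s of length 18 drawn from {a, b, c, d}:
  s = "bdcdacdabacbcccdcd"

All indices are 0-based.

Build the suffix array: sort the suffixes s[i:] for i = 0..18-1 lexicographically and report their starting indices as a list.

rank→(start, suffix):
  0 → (7, 'abacbcccdcd')
  1 → (9, 'acbcccdcd')
  2 → (4, 'acdabacbcccdcd')
  3 → (8, 'bacbcccdcd')
  4 → (11, 'bcccdcd')
  5 → (0, 'bdcdacdabacbcccdcd')
  6 → (10, 'cbcccdcd')
  7 → (12, 'cccdcd')
  8 → (13, 'ccdcd')
  9 → (16, 'cd')
  10 → (5, 'cdabacbcccdcd')
  11 → (2, 'cdacdabacbcccdcd')
  12 → (14, 'cdcd')
  13 → (17, 'd')
  14 → (6, 'dabacbcccdcd')
  15 → (3, 'dacdabacbcccdcd')
  16 → (15, 'dcd')
  17 → (1, 'dcdacdabacbcccdcd')

[7, 9, 4, 8, 11, 0, 10, 12, 13, 16, 5, 2, 14, 17, 6, 3, 15, 1]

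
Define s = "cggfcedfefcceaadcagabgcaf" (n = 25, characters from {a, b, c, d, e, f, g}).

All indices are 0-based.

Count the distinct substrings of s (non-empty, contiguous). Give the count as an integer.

304

sorted suffixes:
  #0 SA[0]=13  'aadcagabgcaf'
  #1 SA[1]=19  'abgcaf'
  #2 SA[2]=14  'adcagabgcaf'
  #3 SA[3]=23  'af'
  #4 SA[4]=17  'agabgcaf'
  #5 SA[5]=20  'bgcaf'
  #6 SA[6]=22  'caf'
  #7 SA[7]=16  'cagabgcaf'
  #8 SA[8]=10  'cceaadcagabgcaf'
  #9 SA[9]=11  'ceaadcagabgcaf'
  #10 SA[10]=4  'cedfefcceaadcagabgcaf'
  #11 SA[11]=0  'cggfcedfefcceaadcagabgcaf'
  #12 SA[12]=15  'dcagabgcaf'
  #13 SA[13]=6  'dfefcceaadcagabgcaf'
  #14 SA[14]=12  'eaadcagabgcaf'
  #15 SA[15]=5  'edfefcceaadcagabgcaf'
  #16 SA[16]=8  'efcceaadcagabgcaf'
  #17 SA[17]=24  'f'
  #18 SA[18]=9  'fcceaadcagabgcaf'
  #19 SA[19]=3  'fcedfefcceaadcagabgcaf'
  #20 SA[20]=7  'fefcceaadcagabgcaf'
  #21 SA[21]=18  'gabgcaf'
  #22 SA[22]=21  'gcaf'
  #23 SA[23]=2  'gfcedfefcceaadcagabgcaf'
  #24 SA[24]=1  'ggfcedfefcceaadcagabgcaf'

SA = [13, 19, 14, 23, 17, 20, 22, 16, 10, 11, 4, 0, 15, 6, 12, 5, 8, 24, 9, 3, 7, 18, 21, 2, 1]
rank  pair      lcp
   1  s[13:],s[19:]  1  'a'
   2  s[19:],s[14:]  1  'a'
   3  s[14:],s[23:]  1  'a'
   4  s[23:],s[17:]  1  'a'
   5  s[17:],s[20:]  0  ''
   6  s[20:],s[22:]  0  ''
   7  s[22:],s[16:]  2  'ca'
   8  s[16:],s[10:]  1  'c'
   9  s[10:],s[11:]  1  'c'
  10  s[11:],s[4:]  2  'ce'
  11  s[4:],s[0:]  1  'c'
  12  s[0:],s[15:]  0  ''
  13  s[15:],s[6:]  1  'd'
  14  s[6:],s[12:]  0  ''
  15  s[12:],s[5:]  1  'e'
  16  s[5:],s[8:]  1  'e'
  17  s[8:],s[24:]  0  ''
  18  s[24:],s[9:]  1  'f'
  19  s[9:],s[3:]  2  'fc'
  20  s[3:],s[7:]  1  'f'
  21  s[7:],s[18:]  0  ''
  22  s[18:],s[21:]  1  'g'
  23  s[21:],s[2:]  1  'g'
  24  s[2:],s[1:]  1  'g'

n(n+1)/2 = 25·26/2 = 325
Σ LCP = 0 + 1 + 1 + 1 + 1 + 0 + 0 + 2 + 1 + 1 + 2 + 1 + 0 + 1 + 0 + 1 + 1 + 0 + 1 + 2 + 1 + 0 + 1 + 1 + 1 = 21
distinct = 325 − 21 = 304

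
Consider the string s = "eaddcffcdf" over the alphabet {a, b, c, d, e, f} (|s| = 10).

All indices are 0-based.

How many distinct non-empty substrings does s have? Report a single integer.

sorted suffixes:
  #0 SA[0]=1  'addcffcdf'
  #1 SA[1]=7  'cdf'
  #2 SA[2]=4  'cffcdf'
  #3 SA[3]=3  'dcffcdf'
  #4 SA[4]=2  'ddcffcdf'
  #5 SA[5]=8  'df'
  #6 SA[6]=0  'eaddcffcdf'
  #7 SA[7]=9  'f'
  #8 SA[8]=6  'fcdf'
  #9 SA[9]=5  'ffcdf'

SA = [1, 7, 4, 3, 2, 8, 0, 9, 6, 5]
i: (SA[i-1],SA[i]) lcp shared
  1: (1,7) 0 ''
  2: (7,4) 1 'c'
  3: (4,3) 0 ''
  4: (3,2) 1 'd'
  5: (2,8) 1 'd'
  6: (8,0) 0 ''
  7: (0,9) 0 ''
  8: (9,6) 1 'f'
  9: (6,5) 1 'f'

n(n+1)/2 = 10·11/2 = 55
Σ LCP = 0 + 0 + 1 + 0 + 1 + 1 + 0 + 0 + 1 + 1 = 5
distinct = 55 − 5 = 50

50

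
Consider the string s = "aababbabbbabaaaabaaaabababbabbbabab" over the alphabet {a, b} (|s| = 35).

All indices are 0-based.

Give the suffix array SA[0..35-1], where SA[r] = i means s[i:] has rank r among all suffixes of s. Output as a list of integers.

rank→(start, suffix):
  0 → (12, 'aaaabaaaabababbabbbabab')
  1 → (17, 'aaaabababbabbbabab')
  2 → (13, 'aaabaaaabababbabbbabab')
  3 → (18, 'aaabababbabbbabab')
  4 → (14, 'aabaaaabababbabbbabab')
  5 → (19, 'aabababbabbbabab')
  6 → (0, 'aababbabbbabaaaabaaaabababbabbbabab')
  7 → (33, 'ab')
  8 → (10, 'abaaaabaaaabababbabbbabab')
  9 → (15, 'abaaaabababbabbbabab')
  10 → (31, 'abab')
  11 → (20, 'abababbabbbabab')
  12 → (1, 'ababbabbbabaaaabaaaabababbabbbabab')
  13 → (22, 'ababbabbbabab')
  14 → (3, 'abbabbbabaaaabaaaabababbabbbabab')
  15 → (24, 'abbabbbabab')
  16 → (6, 'abbbabaaaabaaaabababbabbbabab')
  17 → (27, 'abbbabab')
  18 → (34, 'b')
  19 → (11, 'baaaabaaaabababbabbbabab')
  20 → (16, 'baaaabababbabbbabab')
  21 → (32, 'bab')
  22 → (9, 'babaaaabaaaabababbabbbabab')
  23 → (30, 'babab')
  24 → (21, 'bababbabbbabab')
  25 → (2, 'babbabbbabaaaabaaaabababbabbbabab')
  26 → (23, 'babbabbbabab')
  27 → (5, 'babbbabaaaabaaaabababbabbbabab')
  28 → (26, 'babbbabab')
  29 → (8, 'bbabaaaabaaaabababbabbbabab')
  30 → (29, 'bbabab')
  31 → (4, 'bbabbbabaaaabaaaabababbabbbabab')
  32 → (25, 'bbabbbabab')
  33 → (7, 'bbbabaaaabaaaabababbabbbabab')
  34 → (28, 'bbbabab')

[12, 17, 13, 18, 14, 19, 0, 33, 10, 15, 31, 20, 1, 22, 3, 24, 6, 27, 34, 11, 16, 32, 9, 30, 21, 2, 23, 5, 26, 8, 29, 4, 25, 7, 28]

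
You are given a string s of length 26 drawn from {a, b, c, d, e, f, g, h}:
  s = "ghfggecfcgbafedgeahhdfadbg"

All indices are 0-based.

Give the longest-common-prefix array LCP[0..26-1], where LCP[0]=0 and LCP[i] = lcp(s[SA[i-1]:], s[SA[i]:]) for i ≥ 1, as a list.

rank→(start, suffix):
  0 → (22, 'adbg')
  1 → (11, 'afedgeahhdfadbg')
  2 → (17, 'ahhdfadbg')
  3 → (10, 'bafedgeahhdfadbg')
  4 → (24, 'bg')
  5 → (6, 'cfcgbafedgeahhdfadbg')
  6 → (8, 'cgbafedgeahhdfadbg')
  7 → (23, 'dbg')
  8 → (20, 'dfadbg')
  9 → (14, 'dgeahhdfadbg')
  10 → (16, 'eahhdfadbg')
  11 → (5, 'ecfcgbafedgeahhdfadbg')
  12 → (13, 'edgeahhdfadbg')
  13 → (21, 'fadbg')
  14 → (7, 'fcgbafedgeahhdfadbg')
  15 → (12, 'fedgeahhdfadbg')
  16 → (2, 'fggecfcgbafedgeahhdfadbg')
  17 → (25, 'g')
  18 → (9, 'gbafedgeahhdfadbg')
  19 → (15, 'geahhdfadbg')
  20 → (4, 'gecfcgbafedgeahhdfadbg')
  21 → (3, 'ggecfcgbafedgeahhdfadbg')
  22 → (0, 'ghfggecfcgbafedgeahhdfadbg')
  23 → (19, 'hdfadbg')
  24 → (1, 'hfggecfcgbafedgeahhdfadbg')
  25 → (18, 'hhdfadbg')

SA = [22, 11, 17, 10, 24, 6, 8, 23, 20, 14, 16, 5, 13, 21, 7, 12, 2, 25, 9, 15, 4, 3, 0, 19, 1, 18]
i: (SA[i-1],SA[i]) lcp shared
  1: (22,11) 1 'a'
  2: (11,17) 1 'a'
  3: (17,10) 0 ''
  4: (10,24) 1 'b'
  5: (24,6) 0 ''
  6: (6,8) 1 'c'
  7: (8,23) 0 ''
  8: (23,20) 1 'd'
  9: (20,14) 1 'd'
  10: (14,16) 0 ''
  11: (16,5) 1 'e'
  12: (5,13) 1 'e'
  13: (13,21) 0 ''
  14: (21,7) 1 'f'
  15: (7,12) 1 'f'
  16: (12,2) 1 'f'
  17: (2,25) 0 ''
  18: (25,9) 1 'g'
  19: (9,15) 1 'g'
  20: (15,4) 2 'ge'
  21: (4,3) 1 'g'
  22: (3,0) 1 'g'
  23: (0,19) 0 ''
  24: (19,1) 1 'h'
  25: (1,18) 1 'h'

[0, 1, 1, 0, 1, 0, 1, 0, 1, 1, 0, 1, 1, 0, 1, 1, 1, 0, 1, 1, 2, 1, 1, 0, 1, 1]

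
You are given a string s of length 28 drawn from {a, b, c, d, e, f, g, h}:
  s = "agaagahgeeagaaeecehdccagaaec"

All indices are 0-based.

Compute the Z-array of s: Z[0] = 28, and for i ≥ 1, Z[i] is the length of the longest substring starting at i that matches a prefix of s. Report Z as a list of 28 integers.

Z[0]=28
i=1: fresh scan; Z[1]=0
i=2: fresh scan; Z[2]=1 scan→box=[2,3)
i=3: fresh scan; Z[3]=3 scan→box=[3,6)
i=4: min(r-i=2, Z[1]=0)=0; Z[4]=0
i=5: min(r-i=1, Z[2]=1)=1; Z[5]=1
i=6: fresh scan; Z[6]=0
i=7: fresh scan; Z[7]=0
i=8: fresh scan; Z[8]=0
i=9: fresh scan; Z[9]=0
i=10: fresh scan; Z[10]=4 scan→box=[10,14)
i=11: min(r-i=3, Z[1]=0)=0; Z[11]=0
i=12: min(r-i=2, Z[2]=1)=1; Z[12]=1
i=13: min(r-i=1, Z[3]=3)=1; Z[13]=1
i=14: fresh scan; Z[14]=0
i=15: fresh scan; Z[15]=0
i=16: fresh scan; Z[16]=0
i=17: fresh scan; Z[17]=0
i=18: fresh scan; Z[18]=0
i=19: fresh scan; Z[19]=0
i=20: fresh scan; Z[20]=0
i=21: fresh scan; Z[21]=0
i=22: fresh scan; Z[22]=4 scan→box=[22,26)
i=23: min(r-i=3, Z[1]=0)=0; Z[23]=0
i=24: min(r-i=2, Z[2]=1)=1; Z[24]=1
i=25: min(r-i=1, Z[3]=3)=1; Z[25]=1
i=26: fresh scan; Z[26]=0
i=27: fresh scan; Z[27]=0

[28, 0, 1, 3, 0, 1, 0, 0, 0, 0, 4, 0, 1, 1, 0, 0, 0, 0, 0, 0, 0, 0, 4, 0, 1, 1, 0, 0]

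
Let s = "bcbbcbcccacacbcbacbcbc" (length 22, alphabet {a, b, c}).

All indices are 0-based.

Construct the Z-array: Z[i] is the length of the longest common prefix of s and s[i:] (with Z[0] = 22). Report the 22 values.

[22, 0, 1, 3, 0, 2, 0, 0, 0, 0, 0, 0, 0, 3, 0, 1, 0, 0, 3, 0, 2, 0]

Z[0]=22
i=1: outside box; Z[1]=0
i=2: outside box; Z[2]=1 grow→box=[2,3)
i=3: outside box; Z[3]=3 grow→box=[3,6)
i=4: min(r-i=2, Z[1]=0)=0; Z[4]=0
i=5: min(r-i=1, Z[2]=1)=1; Z[5]=2 grow→box=[5,7)
i=6: min(r-i=1, Z[1]=0)=0; Z[6]=0
i=7: outside box; Z[7]=0
i=8: outside box; Z[8]=0
i=9: outside box; Z[9]=0
i=10: outside box; Z[10]=0
i=11: outside box; Z[11]=0
i=12: outside box; Z[12]=0
i=13: outside box; Z[13]=3 grow→box=[13,16)
i=14: min(r-i=2, Z[1]=0)=0; Z[14]=0
i=15: min(r-i=1, Z[2]=1)=1; Z[15]=1
i=16: outside box; Z[16]=0
i=17: outside box; Z[17]=0
i=18: outside box; Z[18]=3 grow→box=[18,21)
i=19: min(r-i=2, Z[1]=0)=0; Z[19]=0
i=20: min(r-i=1, Z[2]=1)=1; Z[20]=2 grow→box=[20,22)
i=21: min(r-i=1, Z[1]=0)=0; Z[21]=0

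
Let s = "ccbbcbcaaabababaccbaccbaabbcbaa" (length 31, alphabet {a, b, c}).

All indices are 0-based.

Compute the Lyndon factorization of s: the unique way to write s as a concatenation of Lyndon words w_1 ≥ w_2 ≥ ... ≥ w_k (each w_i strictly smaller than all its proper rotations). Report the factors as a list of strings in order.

emit factor 1: 'c' (i=0, period=1)
emit factor 2: 'c' (i=1, period=1)
emit factor 3: 'bbcbc' (i=2, period=5)
emit factor 4: 'aaabababaccbaccbaabbcb' (i=7, period=22)
emit factor 5: 'a' (i=29, period=1)
emit factor 6: 'a' (i=30, period=1)

["c", "c", "bbcbc", "aaabababaccbaccbaabbcb", "a", "a"]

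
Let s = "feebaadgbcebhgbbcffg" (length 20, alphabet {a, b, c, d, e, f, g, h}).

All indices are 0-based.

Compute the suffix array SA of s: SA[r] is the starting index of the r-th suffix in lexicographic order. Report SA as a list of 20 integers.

[4, 5, 3, 14, 8, 15, 11, 9, 16, 6, 2, 10, 1, 0, 17, 18, 19, 13, 7, 12]

sorted suffixes:
  #0 SA[0]=4  'aadgbcebhgbbcffg'
  #1 SA[1]=5  'adgbcebhgbbcffg'
  #2 SA[2]=3  'baadgbcebhgbbcffg'
  #3 SA[3]=14  'bbcffg'
  #4 SA[4]=8  'bcebhgbbcffg'
  #5 SA[5]=15  'bcffg'
  #6 SA[6]=11  'bhgbbcffg'
  #7 SA[7]=9  'cebhgbbcffg'
  #8 SA[8]=16  'cffg'
  #9 SA[9]=6  'dgbcebhgbbcffg'
  #10 SA[10]=2  'ebaadgbcebhgbbcffg'
  #11 SA[11]=10  'ebhgbbcffg'
  #12 SA[12]=1  'eebaadgbcebhgbbcffg'
  #13 SA[13]=0  'feebaadgbcebhgbbcffg'
  #14 SA[14]=17  'ffg'
  #15 SA[15]=18  'fg'
  #16 SA[16]=19  'g'
  #17 SA[17]=13  'gbbcffg'
  #18 SA[18]=7  'gbcebhgbbcffg'
  #19 SA[19]=12  'hgbbcffg'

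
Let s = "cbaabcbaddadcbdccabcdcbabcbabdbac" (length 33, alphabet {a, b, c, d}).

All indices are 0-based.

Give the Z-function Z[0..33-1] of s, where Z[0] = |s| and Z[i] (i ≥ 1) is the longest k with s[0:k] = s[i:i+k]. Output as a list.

Z[0]=33
i=1: i≥r, start 0; Z[1]=0
i=2: i≥r, start 0; Z[2]=0
i=3: i≥r, start 0; Z[3]=0
i=4: i≥r, start 0; Z[4]=0
i=5: i≥r, start 0; Z[5]=3 extend→box=[5,8)
i=6: min(r-i=2, Z[1]=0)=0; Z[6]=0
i=7: min(r-i=1, Z[2]=0)=0; Z[7]=0
i=8: i≥r, start 0; Z[8]=0
i=9: i≥r, start 0; Z[9]=0
i=10: i≥r, start 0; Z[10]=0
i=11: i≥r, start 0; Z[11]=0
i=12: i≥r, start 0; Z[12]=2 extend→box=[12,14)
i=13: min(r-i=1, Z[1]=0)=0; Z[13]=0
i=14: i≥r, start 0; Z[14]=0
i=15: i≥r, start 0; Z[15]=1 extend→box=[15,16)
i=16: i≥r, start 0; Z[16]=1 extend→box=[16,17)
i=17: i≥r, start 0; Z[17]=0
i=18: i≥r, start 0; Z[18]=0
i=19: i≥r, start 0; Z[19]=1 extend→box=[19,20)
i=20: i≥r, start 0; Z[20]=0
i=21: i≥r, start 0; Z[21]=3 extend→box=[21,24)
i=22: min(r-i=2, Z[1]=0)=0; Z[22]=0
i=23: min(r-i=1, Z[2]=0)=0; Z[23]=0
i=24: i≥r, start 0; Z[24]=0
i=25: i≥r, start 0; Z[25]=3 extend→box=[25,28)
i=26: min(r-i=2, Z[1]=0)=0; Z[26]=0
i=27: min(r-i=1, Z[2]=0)=0; Z[27]=0
i=28: i≥r, start 0; Z[28]=0
i=29: i≥r, start 0; Z[29]=0
i=30: i≥r, start 0; Z[30]=0
i=31: i≥r, start 0; Z[31]=0
i=32: i≥r, start 0; Z[32]=1 extend→box=[32,33)

[33, 0, 0, 0, 0, 3, 0, 0, 0, 0, 0, 0, 2, 0, 0, 1, 1, 0, 0, 1, 0, 3, 0, 0, 0, 3, 0, 0, 0, 0, 0, 0, 1]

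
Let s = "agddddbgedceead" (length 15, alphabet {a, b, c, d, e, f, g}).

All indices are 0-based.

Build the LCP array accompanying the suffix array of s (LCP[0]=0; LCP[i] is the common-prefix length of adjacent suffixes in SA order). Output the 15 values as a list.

[0, 1, 0, 0, 0, 1, 1, 1, 2, 3, 0, 1, 1, 0, 1]

rank→(start, suffix):
  0 → (13, 'ad')
  1 → (0, 'agddddbgedceead')
  2 → (6, 'bgedceead')
  3 → (10, 'ceead')
  4 → (14, 'd')
  5 → (5, 'dbgedceead')
  6 → (9, 'dceead')
  7 → (4, 'ddbgedceead')
  8 → (3, 'dddbgedceead')
  9 → (2, 'ddddbgedceead')
  10 → (12, 'ead')
  11 → (8, 'edceead')
  12 → (11, 'eead')
  13 → (1, 'gddddbgedceead')
  14 → (7, 'gedceead')

SA = [13, 0, 6, 10, 14, 5, 9, 4, 3, 2, 12, 8, 11, 1, 7]
rank  pair      lcp
   1  s[13:],s[0:]  1  'a'
   2  s[0:],s[6:]  0  ''
   3  s[6:],s[10:]  0  ''
   4  s[10:],s[14:]  0  ''
   5  s[14:],s[5:]  1  'd'
   6  s[5:],s[9:]  1  'd'
   7  s[9:],s[4:]  1  'd'
   8  s[4:],s[3:]  2  'dd'
   9  s[3:],s[2:]  3  'ddd'
  10  s[2:],s[12:]  0  ''
  11  s[12:],s[8:]  1  'e'
  12  s[8:],s[11:]  1  'e'
  13  s[11:],s[1:]  0  ''
  14  s[1:],s[7:]  1  'g'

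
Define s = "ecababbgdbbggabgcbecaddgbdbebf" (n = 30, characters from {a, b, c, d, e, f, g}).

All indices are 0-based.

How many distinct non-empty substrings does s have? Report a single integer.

431

rank | idx | suffix
   0 |   2 | ababbgdbbggabgcbecaddgbdbebf
   1 |   4 | abbgdbbggabgcbecaddgbdbebf
   2 |  13 | abgcbecaddgbdbebf
   3 |  20 | addgbdbebf
   4 |   3 | babbgdbbggabgcbecaddgbdbebf
   5 |   5 | bbgdbbggabgcbecaddgbdbebf
   6 |   9 | bbggabgcbecaddgbdbebf
   7 |  24 | bdbebf
   8 |  26 | bebf
   9 |  17 | becaddgbdbebf
  10 |  28 | bf
  11 |  14 | bgcbecaddgbdbebf
  12 |   6 | bgdbbggabgcbecaddgbdbebf
  13 |  10 | bggabgcbecaddgbdbebf
  14 |   1 | cababbgdbbggabgcbecaddgbdbebf
  15 |  19 | caddgbdbebf
  16 |  16 | cbecaddgbdbebf
  17 |   8 | dbbggabgcbecaddgbdbebf
  18 |  25 | dbebf
  19 |  21 | ddgbdbebf
  20 |  22 | dgbdbebf
  21 |  27 | ebf
  22 |   0 | ecababbgdbbggabgcbecaddgbdbebf
  23 |  18 | ecaddgbdbebf
  24 |  29 | f
  25 |  12 | gabgcbecaddgbdbebf
  26 |  23 | gbdbebf
  27 |  15 | gcbecaddgbdbebf
  28 |   7 | gdbbggabgcbecaddgbdbebf
  29 |  11 | ggabgcbecaddgbdbebf

SA = [2, 4, 13, 20, 3, 5, 9, 24, 26, 17, 28, 14, 6, 10, 1, 19, 16, 8, 25, 21, 22, 27, 0, 18, 29, 12, 23, 15, 7, 11]
i: (SA[i-1],SA[i]) lcp shared
  1: (2,4) 2 'ab'
  2: (4,13) 2 'ab'
  3: (13,20) 1 'a'
  4: (20,3) 0 ''
  5: (3,5) 1 'b'
  6: (5,9) 3 'bbg'
  7: (9,24) 1 'b'
  8: (24,26) 1 'b'
  9: (26,17) 2 'be'
  10: (17,28) 1 'b'
  11: (28,14) 1 'b'
  12: (14,6) 2 'bg'
  13: (6,10) 2 'bg'
  14: (10,1) 0 ''
  15: (1,19) 2 'ca'
  16: (19,16) 1 'c'
  17: (16,8) 0 ''
  18: (8,25) 2 'db'
  19: (25,21) 1 'd'
  20: (21,22) 1 'd'
  21: (22,27) 0 ''
  22: (27,0) 1 'e'
  23: (0,18) 3 'eca'
  24: (18,29) 0 ''
  25: (29,12) 0 ''
  26: (12,23) 1 'g'
  27: (23,15) 1 'g'
  28: (15,7) 1 'g'
  29: (7,11) 1 'g'

n(n+1)/2 = 30·31/2 = 465
Σ LCP = 0 + 2 + 2 + 1 + 0 + 1 + 3 + 1 + 1 + 2 + 1 + 1 + 2 + 2 + 0 + 2 + 1 + 0 + 2 + 1 + 1 + 0 + 1 + 3 + 0 + 0 + 1 + 1 + 1 + 1 = 34
distinct = 465 − 34 = 431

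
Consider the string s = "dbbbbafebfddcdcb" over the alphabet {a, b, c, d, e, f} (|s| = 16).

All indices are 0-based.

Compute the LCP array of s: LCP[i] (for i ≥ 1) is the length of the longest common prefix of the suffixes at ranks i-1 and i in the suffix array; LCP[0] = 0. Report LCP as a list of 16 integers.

[0, 0, 1, 1, 2, 3, 1, 0, 1, 0, 1, 2, 1, 0, 0, 1]

sorted suffixes:
  #0 SA[0]=5  'afebfddcdcb'
  #1 SA[1]=15  'b'
  #2 SA[2]=4  'bafebfddcdcb'
  #3 SA[3]=3  'bbafebfddcdcb'
  #4 SA[4]=2  'bbbafebfddcdcb'
  #5 SA[5]=1  'bbbbafebfddcdcb'
  #6 SA[6]=8  'bfddcdcb'
  #7 SA[7]=14  'cb'
  #8 SA[8]=12  'cdcb'
  #9 SA[9]=0  'dbbbbafebfddcdcb'
  #10 SA[10]=13  'dcb'
  #11 SA[11]=11  'dcdcb'
  #12 SA[12]=10  'ddcdcb'
  #13 SA[13]=7  'ebfddcdcb'
  #14 SA[14]=9  'fddcdcb'
  #15 SA[15]=6  'febfddcdcb'

SA = [5, 15, 4, 3, 2, 1, 8, 14, 12, 0, 13, 11, 10, 7, 9, 6]
[i] adj suffixes → lcp
  [1] 5/15 → 0 ('')
  [2] 15/4 → 1 ('b')
  [3] 4/3 → 1 ('b')
  [4] 3/2 → 2 ('bb')
  [5] 2/1 → 3 ('bbb')
  [6] 1/8 → 1 ('b')
  [7] 8/14 → 0 ('')
  [8] 14/12 → 1 ('c')
  [9] 12/0 → 0 ('')
  [10] 0/13 → 1 ('d')
  [11] 13/11 → 2 ('dc')
  [12] 11/10 → 1 ('d')
  [13] 10/7 → 0 ('')
  [14] 7/9 → 0 ('')
  [15] 9/6 → 1 ('f')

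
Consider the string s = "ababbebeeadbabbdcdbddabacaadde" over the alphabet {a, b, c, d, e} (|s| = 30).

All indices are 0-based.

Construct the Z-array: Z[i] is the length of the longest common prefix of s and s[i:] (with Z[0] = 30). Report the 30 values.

Z[0]=30
i=1: fresh scan; Z[1]=0
i=2: fresh scan; Z[2]=2 extend→box=[2,4)
i=3: min(r-i=1, Z[1]=0)=0; Z[3]=0
i=4: fresh scan; Z[4]=0
i=5: fresh scan; Z[5]=0
i=6: fresh scan; Z[6]=0
i=7: fresh scan; Z[7]=0
i=8: fresh scan; Z[8]=0
i=9: fresh scan; Z[9]=1 extend→box=[9,10)
i=10: fresh scan; Z[10]=0
i=11: fresh scan; Z[11]=0
i=12: fresh scan; Z[12]=2 extend→box=[12,14)
i=13: min(r-i=1, Z[1]=0)=0; Z[13]=0
i=14: fresh scan; Z[14]=0
i=15: fresh scan; Z[15]=0
i=16: fresh scan; Z[16]=0
i=17: fresh scan; Z[17]=0
i=18: fresh scan; Z[18]=0
i=19: fresh scan; Z[19]=0
i=20: fresh scan; Z[20]=0
i=21: fresh scan; Z[21]=3 extend→box=[21,24)
i=22: min(r-i=2, Z[1]=0)=0; Z[22]=0
i=23: min(r-i=1, Z[2]=2)=1; Z[23]=1
i=24: fresh scan; Z[24]=0
i=25: fresh scan; Z[25]=1 extend→box=[25,26)
i=26: fresh scan; Z[26]=1 extend→box=[26,27)
i=27: fresh scan; Z[27]=0
i=28: fresh scan; Z[28]=0
i=29: fresh scan; Z[29]=0

[30, 0, 2, 0, 0, 0, 0, 0, 0, 1, 0, 0, 2, 0, 0, 0, 0, 0, 0, 0, 0, 3, 0, 1, 0, 1, 1, 0, 0, 0]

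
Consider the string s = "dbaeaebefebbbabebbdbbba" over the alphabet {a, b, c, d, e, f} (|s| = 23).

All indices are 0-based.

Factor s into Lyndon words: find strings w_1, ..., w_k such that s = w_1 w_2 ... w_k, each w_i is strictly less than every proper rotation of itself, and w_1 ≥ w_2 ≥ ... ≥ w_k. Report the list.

emit factor 1: 'd' (i=0, period=1)
emit factor 2: 'b' (i=1, period=1)
emit factor 3: 'aeaebefebbb' (i=2, period=11)
emit factor 4: 'abebbdbbb' (i=13, period=9)
emit factor 5: 'a' (i=22, period=1)

["d", "b", "aeaebefebbb", "abebbdbbb", "a"]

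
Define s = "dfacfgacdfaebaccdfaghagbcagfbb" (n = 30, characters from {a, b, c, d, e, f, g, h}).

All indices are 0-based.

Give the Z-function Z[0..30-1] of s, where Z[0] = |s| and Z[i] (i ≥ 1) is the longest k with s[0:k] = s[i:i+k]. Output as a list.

Z[0]=30
i=1: outside box; Z[1]=0
i=2: outside box; Z[2]=0
i=3: outside box; Z[3]=0
i=4: outside box; Z[4]=0
i=5: outside box; Z[5]=0
i=6: outside box; Z[6]=0
i=7: outside box; Z[7]=0
i=8: outside box; Z[8]=3 grow→box=[8,11)
i=9: min(r-i=2, Z[1]=0)=0; Z[9]=0
i=10: min(r-i=1, Z[2]=0)=0; Z[10]=0
i=11: outside box; Z[11]=0
i=12: outside box; Z[12]=0
i=13: outside box; Z[13]=0
i=14: outside box; Z[14]=0
i=15: outside box; Z[15]=0
i=16: outside box; Z[16]=3 grow→box=[16,19)
i=17: min(r-i=2, Z[1]=0)=0; Z[17]=0
i=18: min(r-i=1, Z[2]=0)=0; Z[18]=0
i=19: outside box; Z[19]=0
i=20: outside box; Z[20]=0
i=21: outside box; Z[21]=0
i=22: outside box; Z[22]=0
i=23: outside box; Z[23]=0
i=24: outside box; Z[24]=0
i=25: outside box; Z[25]=0
i=26: outside box; Z[26]=0
i=27: outside box; Z[27]=0
i=28: outside box; Z[28]=0
i=29: outside box; Z[29]=0

[30, 0, 0, 0, 0, 0, 0, 0, 3, 0, 0, 0, 0, 0, 0, 0, 3, 0, 0, 0, 0, 0, 0, 0, 0, 0, 0, 0, 0, 0]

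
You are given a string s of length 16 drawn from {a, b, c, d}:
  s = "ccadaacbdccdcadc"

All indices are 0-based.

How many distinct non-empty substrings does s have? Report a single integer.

sorted suffixes:
  #0 SA[0]=4  'aacbdccdcadc'
  #1 SA[1]=5  'acbdccdcadc'
  #2 SA[2]=2  'adaacbdccdcadc'
  #3 SA[3]=13  'adc'
  #4 SA[4]=7  'bdccdcadc'
  #5 SA[5]=15  'c'
  #6 SA[6]=1  'cadaacbdccdcadc'
  #7 SA[7]=12  'cadc'
  #8 SA[8]=6  'cbdccdcadc'
  #9 SA[9]=0  'ccadaacbdccdcadc'
  #10 SA[10]=9  'ccdcadc'
  #11 SA[11]=10  'cdcadc'
  #12 SA[12]=3  'daacbdccdcadc'
  #13 SA[13]=14  'dc'
  #14 SA[14]=11  'dcadc'
  #15 SA[15]=8  'dccdcadc'

SA = [4, 5, 2, 13, 7, 15, 1, 12, 6, 0, 9, 10, 3, 14, 11, 8]
[i] adj suffixes → lcp
  [1] 4/5 → 1 ('a')
  [2] 5/2 → 1 ('a')
  [3] 2/13 → 2 ('ad')
  [4] 13/7 → 0 ('')
  [5] 7/15 → 0 ('')
  [6] 15/1 → 1 ('c')
  [7] 1/12 → 3 ('cad')
  [8] 12/6 → 1 ('c')
  [9] 6/0 → 1 ('c')
  [10] 0/9 → 2 ('cc')
  [11] 9/10 → 1 ('c')
  [12] 10/3 → 0 ('')
  [13] 3/14 → 1 ('d')
  [14] 14/11 → 2 ('dc')
  [15] 11/8 → 2 ('dc')

n(n+1)/2 = 16·17/2 = 136
Σ LCP = 0 + 1 + 1 + 2 + 0 + 0 + 1 + 3 + 1 + 1 + 2 + 1 + 0 + 1 + 2 + 2 = 18
distinct = 136 − 18 = 118

118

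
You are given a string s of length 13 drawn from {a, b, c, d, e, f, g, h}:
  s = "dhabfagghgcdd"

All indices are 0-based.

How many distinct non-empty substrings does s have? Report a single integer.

rank | idx | suffix
   0 |   2 | abfagghgcdd
   1 |   5 | agghgcdd
   2 |   3 | bfagghgcdd
   3 |  10 | cdd
   4 |  12 | d
   5 |  11 | dd
   6 |   0 | dhabfagghgcdd
   7 |   4 | fagghgcdd
   8 |   9 | gcdd
   9 |   6 | gghgcdd
  10 |   7 | ghgcdd
  11 |   1 | habfagghgcdd
  12 |   8 | hgcdd

SA = [2, 5, 3, 10, 12, 11, 0, 4, 9, 6, 7, 1, 8]
rank  pair      lcp
   1  s[2:],s[5:]  1  'a'
   2  s[5:],s[3:]  0  ''
   3  s[3:],s[10:]  0  ''
   4  s[10:],s[12:]  0  ''
   5  s[12:],s[11:]  1  'd'
   6  s[11:],s[0:]  1  'd'
   7  s[0:],s[4:]  0  ''
   8  s[4:],s[9:]  0  ''
   9  s[9:],s[6:]  1  'g'
  10  s[6:],s[7:]  1  'g'
  11  s[7:],s[1:]  0  ''
  12  s[1:],s[8:]  1  'h'

n(n+1)/2 = 13·14/2 = 91
Σ LCP = 0 + 1 + 0 + 0 + 0 + 1 + 1 + 0 + 0 + 1 + 1 + 0 + 1 = 6
distinct = 91 − 6 = 85

85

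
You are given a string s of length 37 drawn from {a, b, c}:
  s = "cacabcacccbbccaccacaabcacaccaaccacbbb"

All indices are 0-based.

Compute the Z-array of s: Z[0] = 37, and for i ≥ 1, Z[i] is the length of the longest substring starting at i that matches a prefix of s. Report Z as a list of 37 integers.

[37, 0, 2, 0, 0, 3, 0, 1, 1, 1, 0, 0, 1, 3, 0, 1, 4, 0, 2, 0, 0, 0, 4, 0, 3, 0, 1, 2, 0, 0, 1, 3, 0, 1, 0, 0, 0]

Z[0]=37
i=1: fresh scan; Z[1]=0
i=2: fresh scan; Z[2]=2 grow→box=[2,4)
i=3: min(r-i=1, Z[1]=0)=0; Z[3]=0
i=4: fresh scan; Z[4]=0
i=5: fresh scan; Z[5]=3 grow→box=[5,8)
i=6: min(r-i=2, Z[1]=0)=0; Z[6]=0
i=7: min(r-i=1, Z[2]=2)=1; Z[7]=1
i=8: fresh scan; Z[8]=1 grow→box=[8,9)
i=9: fresh scan; Z[9]=1 grow→box=[9,10)
i=10: fresh scan; Z[10]=0
i=11: fresh scan; Z[11]=0
i=12: fresh scan; Z[12]=1 grow→box=[12,13)
i=13: fresh scan; Z[13]=3 grow→box=[13,16)
i=14: min(r-i=2, Z[1]=0)=0; Z[14]=0
i=15: min(r-i=1, Z[2]=2)=1; Z[15]=1
i=16: fresh scan; Z[16]=4 grow→box=[16,20)
i=17: min(r-i=3, Z[1]=0)=0; Z[17]=0
i=18: min(r-i=2, Z[2]=2)=2; Z[18]=2
i=19: min(r-i=1, Z[3]=0)=0; Z[19]=0
i=20: fresh scan; Z[20]=0
i=21: fresh scan; Z[21]=0
i=22: fresh scan; Z[22]=4 grow→box=[22,26)
i=23: min(r-i=3, Z[1]=0)=0; Z[23]=0
i=24: min(r-i=2, Z[2]=2)=2; Z[24]=3 grow→box=[24,27)
i=25: min(r-i=2, Z[1]=0)=0; Z[25]=0
i=26: min(r-i=1, Z[2]=2)=1; Z[26]=1
i=27: fresh scan; Z[27]=2 grow→box=[27,29)
i=28: min(r-i=1, Z[1]=0)=0; Z[28]=0
i=29: fresh scan; Z[29]=0
i=30: fresh scan; Z[30]=1 grow→box=[30,31)
i=31: fresh scan; Z[31]=3 grow→box=[31,34)
i=32: min(r-i=2, Z[1]=0)=0; Z[32]=0
i=33: min(r-i=1, Z[2]=2)=1; Z[33]=1
i=34: fresh scan; Z[34]=0
i=35: fresh scan; Z[35]=0
i=36: fresh scan; Z[36]=0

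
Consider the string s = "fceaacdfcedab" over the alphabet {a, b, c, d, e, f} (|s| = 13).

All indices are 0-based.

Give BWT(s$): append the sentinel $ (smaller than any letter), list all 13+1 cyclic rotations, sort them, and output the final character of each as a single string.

rank  rotation        last
    0  $fceaacdfcedab  b
    1  aacdfcedab$fce  e
    2  ab$fceaacdfced  d
    3  acdfcedab$fcea  a
    4  b$fceaacdfceda  a
    5  cdfcedab$fceaa  a
    6  ceaacdfcedab$f  f
    7  cedab$fceaacdf  f
    8  dab$fceaacdfce  e
    9  dfcedab$fceaac  c
   10  eaacdfcedab$fc  c
   11  edab$fceaacdfc  c
   12  fceaacdfcedab$  $
   13  fcedab$fceaacd  d

bedaaaffeccc$d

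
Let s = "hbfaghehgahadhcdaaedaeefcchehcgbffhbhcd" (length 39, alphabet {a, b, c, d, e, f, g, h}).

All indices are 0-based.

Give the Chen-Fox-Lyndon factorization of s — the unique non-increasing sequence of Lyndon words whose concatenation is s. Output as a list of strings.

["h", "bf", "aghehgah", "adhcd", "aaedaeefcchehcgbffhbhcd"]

emit factor 1: 'h' (i=0, period=1)
emit factor 2: 'bf' (i=1, period=2)
emit factor 3: 'aghehgah' (i=3, period=8)
emit factor 4: 'adhcd' (i=11, period=5)
emit factor 5: 'aaedaeefcchehcgbffhbhcd' (i=16, period=23)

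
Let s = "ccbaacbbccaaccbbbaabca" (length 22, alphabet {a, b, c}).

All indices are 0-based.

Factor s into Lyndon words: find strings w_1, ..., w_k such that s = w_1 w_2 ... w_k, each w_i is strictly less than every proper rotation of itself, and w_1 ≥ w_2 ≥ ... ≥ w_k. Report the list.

emit factor 1: 'c' (i=0, period=1)
emit factor 2: 'c' (i=1, period=1)
emit factor 3: 'b' (i=2, period=1)
emit factor 4: 'aacbbccaaccbbb' (i=3, period=14)
emit factor 5: 'aabc' (i=17, period=4)
emit factor 6: 'a' (i=21, period=1)

["c", "c", "b", "aacbbccaaccbbb", "aabc", "a"]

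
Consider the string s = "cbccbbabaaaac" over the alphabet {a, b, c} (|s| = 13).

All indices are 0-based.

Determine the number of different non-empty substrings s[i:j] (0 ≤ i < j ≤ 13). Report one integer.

76

sorted suffixes:
  #0 SA[0]=8  'aaaac'
  #1 SA[1]=9  'aaac'
  #2 SA[2]=10  'aac'
  #3 SA[3]=6  'abaaaac'
  #4 SA[4]=11  'ac'
  #5 SA[5]=7  'baaaac'
  #6 SA[6]=5  'babaaaac'
  #7 SA[7]=4  'bbabaaaac'
  #8 SA[8]=1  'bccbbabaaaac'
  #9 SA[9]=12  'c'
  #10 SA[10]=3  'cbbabaaaac'
  #11 SA[11]=0  'cbccbbabaaaac'
  #12 SA[12]=2  'ccbbabaaaac'

SA = [8, 9, 10, 6, 11, 7, 5, 4, 1, 12, 3, 0, 2]
[i] adj suffixes → lcp
  [1] 8/9 → 3 ('aaa')
  [2] 9/10 → 2 ('aa')
  [3] 10/6 → 1 ('a')
  [4] 6/11 → 1 ('a')
  [5] 11/7 → 0 ('')
  [6] 7/5 → 2 ('ba')
  [7] 5/4 → 1 ('b')
  [8] 4/1 → 1 ('b')
  [9] 1/12 → 0 ('')
  [10] 12/3 → 1 ('c')
  [11] 3/0 → 2 ('cb')
  [12] 0/2 → 1 ('c')

n(n+1)/2 = 13·14/2 = 91
Σ LCP = 0 + 3 + 2 + 1 + 1 + 0 + 2 + 1 + 1 + 0 + 1 + 2 + 1 = 15
distinct = 91 − 15 = 76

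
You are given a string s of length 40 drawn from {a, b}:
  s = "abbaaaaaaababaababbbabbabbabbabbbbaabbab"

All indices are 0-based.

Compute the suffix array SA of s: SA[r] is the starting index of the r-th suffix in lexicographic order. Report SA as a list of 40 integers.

rank→(start, suffix):
  0 → (3, 'aaaaaaababaababbbabbabbabbabbbbaabbab')
  1 → (4, 'aaaaaababaababbbabbabbabbabbbbaabbab')
  2 → (5, 'aaaaababaababbbabbabbabbabbbbaabbab')
  3 → (6, 'aaaababaababbbabbabbabbabbbbaabbab')
  4 → (7, 'aaababaababbbabbabbabbabbbbaabbab')
  5 → (8, 'aababaababbbabbabbabbabbbbaabbab')
  6 → (13, 'aababbbabbabbabbabbbbaabbab')
  7 → (34, 'aabbab')
  8 → (38, 'ab')
  9 → (11, 'abaababbbabbabbabbabbbbaabbab')
  10 → (9, 'ababaababbbabbabbabbabbbbaabbab')
  11 → (14, 'ababbbabbabbabbabbbbaabbab')
  12 → (0, 'abbaaaaaaababaababbbabbabbabbabbbbaabbab')
  13 → (35, 'abbab')
  14 → (20, 'abbabbabbabbbbaabbab')
  15 → (23, 'abbabbabbbbaabbab')
  16 → (26, 'abbabbbbaabbab')
  17 → (16, 'abbbabbabbabbabbbbaabbab')
  18 → (29, 'abbbbaabbab')
  19 → (39, 'b')
  20 → (2, 'baaaaaaababaababbbabbabbabbabbbbaabbab')
  21 → (12, 'baababbbabbabbabbabbbbaabbab')
  22 → (33, 'baabbab')
  23 → (37, 'bab')
  24 → (10, 'babaababbbabbabbabbabbbbaabbab')
  25 → (19, 'babbabbabbabbbbaabbab')
  26 → (22, 'babbabbabbbbaabbab')
  27 → (25, 'babbabbbbaabbab')
  28 → (15, 'babbbabbabbabbabbbbaabbab')
  29 → (28, 'babbbbaabbab')
  30 → (1, 'bbaaaaaaababaababbbabbabbabbabbbbaabbab')
  31 → (32, 'bbaabbab')
  32 → (36, 'bbab')
  33 → (18, 'bbabbabbabbabbbbaabbab')
  34 → (21, 'bbabbabbabbbbaabbab')
  35 → (24, 'bbabbabbbbaabbab')
  36 → (27, 'bbabbbbaabbab')
  37 → (31, 'bbbaabbab')
  38 → (17, 'bbbabbabbabbabbbbaabbab')
  39 → (30, 'bbbbaabbab')

[3, 4, 5, 6, 7, 8, 13, 34, 38, 11, 9, 14, 0, 35, 20, 23, 26, 16, 29, 39, 2, 12, 33, 37, 10, 19, 22, 25, 15, 28, 1, 32, 36, 18, 21, 24, 27, 31, 17, 30]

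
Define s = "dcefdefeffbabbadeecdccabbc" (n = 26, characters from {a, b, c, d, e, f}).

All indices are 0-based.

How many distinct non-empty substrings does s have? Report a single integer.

rank→(start, suffix):
  0 → (11, 'abbadeecdccabbc')
  1 → (22, 'abbc')
  2 → (14, 'adeecdccabbc')
  3 → (10, 'babbadeecdccabbc')
  4 → (13, 'badeecdccabbc')
  5 → (12, 'bbadeecdccabbc')
  6 → (23, 'bbc')
  7 → (24, 'bc')
  8 → (25, 'c')
  9 → (21, 'cabbc')
  10 → (20, 'ccabbc')
  11 → (18, 'cdccabbc')
  12 → (1, 'cefdefeffbabbadeecdccabbc')
  13 → (19, 'dccabbc')
  14 → (0, 'dcefdefeffbabbadeecdccabbc')
  15 → (15, 'deecdccabbc')
  16 → (4, 'defeffbabbadeecdccabbc')
  17 → (17, 'ecdccabbc')
  18 → (16, 'eecdccabbc')
  19 → (2, 'efdefeffbabbadeecdccabbc')
  20 → (5, 'efeffbabbadeecdccabbc')
  21 → (7, 'effbabbadeecdccabbc')
  22 → (9, 'fbabbadeecdccabbc')
  23 → (3, 'fdefeffbabbadeecdccabbc')
  24 → (6, 'feffbabbadeecdccabbc')
  25 → (8, 'ffbabbadeecdccabbc')

SA = [11, 22, 14, 10, 13, 12, 23, 24, 25, 21, 20, 18, 1, 19, 0, 15, 4, 17, 16, 2, 5, 7, 9, 3, 6, 8]
i: (SA[i-1],SA[i]) lcp shared
  1: (11,22) 3 'abb'
  2: (22,14) 1 'a'
  3: (14,10) 0 ''
  4: (10,13) 2 'ba'
  5: (13,12) 1 'b'
  6: (12,23) 2 'bb'
  7: (23,24) 1 'b'
  8: (24,25) 0 ''
  9: (25,21) 1 'c'
  10: (21,20) 1 'c'
  11: (20,18) 1 'c'
  12: (18,1) 1 'c'
  13: (1,19) 0 ''
  14: (19,0) 2 'dc'
  15: (0,15) 1 'd'
  16: (15,4) 2 'de'
  17: (4,17) 0 ''
  18: (17,16) 1 'e'
  19: (16,2) 1 'e'
  20: (2,5) 2 'ef'
  21: (5,7) 2 'ef'
  22: (7,9) 0 ''
  23: (9,3) 1 'f'
  24: (3,6) 1 'f'
  25: (6,8) 1 'f'

n(n+1)/2 = 26·27/2 = 351
Σ LCP = 0 + 3 + 1 + 0 + 2 + 1 + 2 + 1 + 0 + 1 + 1 + 1 + 1 + 0 + 2 + 1 + 2 + 0 + 1 + 1 + 2 + 2 + 0 + 1 + 1 + 1 = 28
distinct = 351 − 28 = 323

323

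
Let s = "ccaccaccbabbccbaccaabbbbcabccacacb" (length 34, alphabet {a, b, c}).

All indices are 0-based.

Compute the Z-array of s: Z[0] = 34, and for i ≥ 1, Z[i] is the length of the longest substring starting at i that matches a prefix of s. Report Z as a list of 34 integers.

Z[0]=34
i=1: fresh scan; Z[1]=1 grow→box=[1,2)
i=2: fresh scan; Z[2]=0
i=3: fresh scan; Z[3]=5 grow→box=[3,8)
i=4: min(r-i=4, Z[1]=1)=1; Z[4]=1
i=5: min(r-i=3, Z[2]=0)=0; Z[5]=0
i=6: min(r-i=2, Z[3]=5)=2; Z[6]=2
i=7: min(r-i=1, Z[4]=1)=1; Z[7]=1
i=8: fresh scan; Z[8]=0
i=9: fresh scan; Z[9]=0
i=10: fresh scan; Z[10]=0
i=11: fresh scan; Z[11]=0
i=12: fresh scan; Z[12]=2 grow→box=[12,14)
i=13: min(r-i=1, Z[1]=1)=1; Z[13]=1
i=14: fresh scan; Z[14]=0
i=15: fresh scan; Z[15]=0
i=16: fresh scan; Z[16]=3 grow→box=[16,19)
i=17: min(r-i=2, Z[1]=1)=1; Z[17]=1
i=18: min(r-i=1, Z[2]=0)=0; Z[18]=0
i=19: fresh scan; Z[19]=0
i=20: fresh scan; Z[20]=0
i=21: fresh scan; Z[21]=0
i=22: fresh scan; Z[22]=0
i=23: fresh scan; Z[23]=0
i=24: fresh scan; Z[24]=1 grow→box=[24,25)
i=25: fresh scan; Z[25]=0
i=26: fresh scan; Z[26]=0
i=27: fresh scan; Z[27]=4 grow→box=[27,31)
i=28: min(r-i=3, Z[1]=1)=1; Z[28]=1
i=29: min(r-i=2, Z[2]=0)=0; Z[29]=0
i=30: min(r-i=1, Z[3]=5)=1; Z[30]=1
i=31: fresh scan; Z[31]=0
i=32: fresh scan; Z[32]=1 grow→box=[32,33)
i=33: fresh scan; Z[33]=0

[34, 1, 0, 5, 1, 0, 2, 1, 0, 0, 0, 0, 2, 1, 0, 0, 3, 1, 0, 0, 0, 0, 0, 0, 1, 0, 0, 4, 1, 0, 1, 0, 1, 0]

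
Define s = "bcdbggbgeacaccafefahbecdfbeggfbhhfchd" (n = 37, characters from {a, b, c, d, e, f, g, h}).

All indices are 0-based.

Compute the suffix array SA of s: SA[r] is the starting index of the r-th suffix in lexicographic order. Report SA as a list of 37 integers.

sorted suffixes:
  #0 SA[0]=9  'acaccafefahbecdfbeggfbhhfchd'
  #1 SA[1]=11  'accafefahbecdfbeggfbhhfchd'
  #2 SA[2]=14  'afefahbecdfbeggfbhhfchd'
  #3 SA[3]=18  'ahbecdfbeggfbhhfchd'
  #4 SA[4]=0  'bcdbggbgeacaccafefahbecdfbeggfbhhfchd'
  #5 SA[5]=20  'becdfbeggfbhhfchd'
  #6 SA[6]=25  'beggfbhhfchd'
  #7 SA[7]=6  'bgeacaccafefahbecdfbeggfbhhfchd'
  #8 SA[8]=3  'bggbgeacaccafefahbecdfbeggfbhhfchd'
  #9 SA[9]=30  'bhhfchd'
  #10 SA[10]=10  'caccafefahbecdfbeggfbhhfchd'
  #11 SA[11]=13  'cafefahbecdfbeggfbhhfchd'
  #12 SA[12]=12  'ccafefahbecdfbeggfbhhfchd'
  #13 SA[13]=1  'cdbggbgeacaccafefahbecdfbeggfbhhfchd'
  #14 SA[14]=22  'cdfbeggfbhhfchd'
  #15 SA[15]=34  'chd'
  #16 SA[16]=36  'd'
  #17 SA[17]=2  'dbggbgeacaccafefahbecdfbeggfbhhfchd'
  #18 SA[18]=23  'dfbeggfbhhfchd'
  #19 SA[19]=8  'eacaccafefahbecdfbeggfbhhfchd'
  #20 SA[20]=21  'ecdfbeggfbhhfchd'
  #21 SA[21]=16  'efahbecdfbeggfbhhfchd'
  #22 SA[22]=26  'eggfbhhfchd'
  #23 SA[23]=17  'fahbecdfbeggfbhhfchd'
  #24 SA[24]=24  'fbeggfbhhfchd'
  #25 SA[25]=29  'fbhhfchd'
  #26 SA[26]=33  'fchd'
  #27 SA[27]=15  'fefahbecdfbeggfbhhfchd'
  #28 SA[28]=5  'gbgeacaccafefahbecdfbeggfbhhfchd'
  #29 SA[29]=7  'geacaccafefahbecdfbeggfbhhfchd'
  #30 SA[30]=28  'gfbhhfchd'
  #31 SA[31]=4  'ggbgeacaccafefahbecdfbeggfbhhfchd'
  #32 SA[32]=27  'ggfbhhfchd'
  #33 SA[33]=19  'hbecdfbeggfbhhfchd'
  #34 SA[34]=35  'hd'
  #35 SA[35]=32  'hfchd'
  #36 SA[36]=31  'hhfchd'

[9, 11, 14, 18, 0, 20, 25, 6, 3, 30, 10, 13, 12, 1, 22, 34, 36, 2, 23, 8, 21, 16, 26, 17, 24, 29, 33, 15, 5, 7, 28, 4, 27, 19, 35, 32, 31]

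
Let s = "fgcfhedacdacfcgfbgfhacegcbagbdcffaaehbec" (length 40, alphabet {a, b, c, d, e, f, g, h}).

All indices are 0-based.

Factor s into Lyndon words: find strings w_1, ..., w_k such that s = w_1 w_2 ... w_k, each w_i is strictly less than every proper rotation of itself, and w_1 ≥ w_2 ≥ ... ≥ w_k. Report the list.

emit factor 1: 'fg' (i=0, period=2)
emit factor 2: 'cfhed' (i=2, period=5)
emit factor 3: 'acdacfcgfbgfhacegcbagbdcff' (i=7, period=26)
emit factor 4: 'aaehbec' (i=33, period=7)

["fg", "cfhed", "acdacfcgfbgfhacegcbagbdcff", "aaehbec"]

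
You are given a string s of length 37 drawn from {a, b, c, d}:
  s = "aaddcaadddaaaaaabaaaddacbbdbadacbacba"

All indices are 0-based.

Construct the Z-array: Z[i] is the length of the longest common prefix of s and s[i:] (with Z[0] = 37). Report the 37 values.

[37, 1, 0, 0, 0, 4, 1, 0, 0, 0, 2, 2, 2, 2, 2, 1, 0, 2, 4, 1, 0, 0, 1, 0, 0, 0, 0, 0, 1, 0, 1, 0, 0, 1, 0, 0, 1]

Z[0]=37
i=1: outside box; Z[1]=1 extend→box=[1,2)
i=2: outside box; Z[2]=0
i=3: outside box; Z[3]=0
i=4: outside box; Z[4]=0
i=5: outside box; Z[5]=4 extend→box=[5,9)
i=6: min(r-i=3, Z[1]=1)=1; Z[6]=1
i=7: min(r-i=2, Z[2]=0)=0; Z[7]=0
i=8: min(r-i=1, Z[3]=0)=0; Z[8]=0
i=9: outside box; Z[9]=0
i=10: outside box; Z[10]=2 extend→box=[10,12)
i=11: min(r-i=1, Z[1]=1)=1; Z[11]=2 extend→box=[11,13)
i=12: min(r-i=1, Z[1]=1)=1; Z[12]=2 extend→box=[12,14)
i=13: min(r-i=1, Z[1]=1)=1; Z[13]=2 extend→box=[13,15)
i=14: min(r-i=1, Z[1]=1)=1; Z[14]=2 extend→box=[14,16)
i=15: min(r-i=1, Z[1]=1)=1; Z[15]=1
i=16: outside box; Z[16]=0
i=17: outside box; Z[17]=2 extend→box=[17,19)
i=18: min(r-i=1, Z[1]=1)=1; Z[18]=4 extend→box=[18,22)
i=19: min(r-i=3, Z[1]=1)=1; Z[19]=1
i=20: min(r-i=2, Z[2]=0)=0; Z[20]=0
i=21: min(r-i=1, Z[3]=0)=0; Z[21]=0
i=22: outside box; Z[22]=1 extend→box=[22,23)
i=23: outside box; Z[23]=0
i=24: outside box; Z[24]=0
i=25: outside box; Z[25]=0
i=26: outside box; Z[26]=0
i=27: outside box; Z[27]=0
i=28: outside box; Z[28]=1 extend→box=[28,29)
i=29: outside box; Z[29]=0
i=30: outside box; Z[30]=1 extend→box=[30,31)
i=31: outside box; Z[31]=0
i=32: outside box; Z[32]=0
i=33: outside box; Z[33]=1 extend→box=[33,34)
i=34: outside box; Z[34]=0
i=35: outside box; Z[35]=0
i=36: outside box; Z[36]=1 extend→box=[36,37)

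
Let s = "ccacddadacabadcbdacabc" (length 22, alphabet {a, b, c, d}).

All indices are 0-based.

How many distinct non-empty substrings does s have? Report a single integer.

sorted suffixes:
  #0 SA[0]=10  'abadcbdacabc'
  #1 SA[1]=19  'abc'
  #2 SA[2]=8  'acabadcbdacabc'
  #3 SA[3]=17  'acabc'
  #4 SA[4]=2  'acddadacabadcbdacabc'
  #5 SA[5]=6  'adacabadcbdacabc'
  #6 SA[6]=12  'adcbdacabc'
  #7 SA[7]=11  'badcbdacabc'
  #8 SA[8]=20  'bc'
  #9 SA[9]=15  'bdacabc'
  #10 SA[10]=21  'c'
  #11 SA[11]=9  'cabadcbdacabc'
  #12 SA[12]=18  'cabc'
  #13 SA[13]=1  'cacddadacabadcbdacabc'
  #14 SA[14]=14  'cbdacabc'
  #15 SA[15]=0  'ccacddadacabadcbdacabc'
  #16 SA[16]=3  'cddadacabadcbdacabc'
  #17 SA[17]=7  'dacabadcbdacabc'
  #18 SA[18]=16  'dacabc'
  #19 SA[19]=5  'dadacabadcbdacabc'
  #20 SA[20]=13  'dcbdacabc'
  #21 SA[21]=4  'ddadacabadcbdacabc'

SA = [10, 19, 8, 17, 2, 6, 12, 11, 20, 15, 21, 9, 18, 1, 14, 0, 3, 7, 16, 5, 13, 4]
rank  pair      lcp
   1  s[10:],s[19:]  2  'ab'
   2  s[19:],s[8:]  1  'a'
   3  s[8:],s[17:]  4  'acab'
   4  s[17:],s[2:]  2  'ac'
   5  s[2:],s[6:]  1  'a'
   6  s[6:],s[12:]  2  'ad'
   7  s[12:],s[11:]  0  ''
   8  s[11:],s[20:]  1  'b'
   9  s[20:],s[15:]  1  'b'
  10  s[15:],s[21:]  0  ''
  11  s[21:],s[9:]  1  'c'
  12  s[9:],s[18:]  3  'cab'
  13  s[18:],s[1:]  2  'ca'
  14  s[1:],s[14:]  1  'c'
  15  s[14:],s[0:]  1  'c'
  16  s[0:],s[3:]  1  'c'
  17  s[3:],s[7:]  0  ''
  18  s[7:],s[16:]  5  'dacab'
  19  s[16:],s[5:]  2  'da'
  20  s[5:],s[13:]  1  'd'
  21  s[13:],s[4:]  1  'd'

n(n+1)/2 = 22·23/2 = 253
Σ LCP = 0 + 2 + 1 + 4 + 2 + 1 + 2 + 0 + 1 + 1 + 0 + 1 + 3 + 2 + 1 + 1 + 1 + 0 + 5 + 2 + 1 + 1 = 32
distinct = 253 − 32 = 221

221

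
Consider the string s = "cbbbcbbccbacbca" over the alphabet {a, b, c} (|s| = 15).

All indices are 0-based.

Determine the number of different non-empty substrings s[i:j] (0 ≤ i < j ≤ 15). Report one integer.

rank→(start, suffix):
  0 → (14, 'a')
  1 → (10, 'acbca')
  2 → (9, 'bacbca')
  3 → (1, 'bbbcbbccbacbca')
  4 → (2, 'bbcbbccbacbca')
  5 → (5, 'bbccbacbca')
  6 → (12, 'bca')
  7 → (3, 'bcbbccbacbca')
  8 → (6, 'bccbacbca')
  9 → (13, 'ca')
  10 → (8, 'cbacbca')
  11 → (0, 'cbbbcbbccbacbca')
  12 → (4, 'cbbccbacbca')
  13 → (11, 'cbca')
  14 → (7, 'ccbacbca')

SA = [14, 10, 9, 1, 2, 5, 12, 3, 6, 13, 8, 0, 4, 11, 7]
rank  pair      lcp
   1  s[14:],s[10:]  1  'a'
   2  s[10:],s[9:]  0  ''
   3  s[9:],s[1:]  1  'b'
   4  s[1:],s[2:]  2  'bb'
   5  s[2:],s[5:]  3  'bbc'
   6  s[5:],s[12:]  1  'b'
   7  s[12:],s[3:]  2  'bc'
   8  s[3:],s[6:]  2  'bc'
   9  s[6:],s[13:]  0  ''
  10  s[13:],s[8:]  1  'c'
  11  s[8:],s[0:]  2  'cb'
  12  s[0:],s[4:]  3  'cbb'
  13  s[4:],s[11:]  2  'cb'
  14  s[11:],s[7:]  1  'c'

n(n+1)/2 = 15·16/2 = 120
Σ LCP = 0 + 1 + 0 + 1 + 2 + 3 + 1 + 2 + 2 + 0 + 1 + 2 + 3 + 2 + 1 = 21
distinct = 120 − 21 = 99

99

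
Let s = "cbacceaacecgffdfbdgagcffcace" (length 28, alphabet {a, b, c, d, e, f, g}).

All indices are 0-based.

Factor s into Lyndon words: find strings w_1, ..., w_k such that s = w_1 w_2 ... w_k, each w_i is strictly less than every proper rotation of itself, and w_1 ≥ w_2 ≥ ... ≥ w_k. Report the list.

["c", "b", "acce", "aacecgffdfbdgagcffcace"]

emit factor 1: 'c' (i=0, period=1)
emit factor 2: 'b' (i=1, period=1)
emit factor 3: 'acce' (i=2, period=4)
emit factor 4: 'aacecgffdfbdgagcffcace' (i=6, period=22)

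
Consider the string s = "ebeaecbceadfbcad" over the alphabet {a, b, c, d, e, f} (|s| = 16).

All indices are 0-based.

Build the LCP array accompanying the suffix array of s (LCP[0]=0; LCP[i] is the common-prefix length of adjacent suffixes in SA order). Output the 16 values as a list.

sorted suffixes:
  #0 SA[0]=14  'ad'
  #1 SA[1]=9  'adfbcad'
  #2 SA[2]=3  'aecbceadfbcad'
  #3 SA[3]=12  'bcad'
  #4 SA[4]=6  'bceadfbcad'
  #5 SA[5]=1  'beaecbceadfbcad'
  #6 SA[6]=13  'cad'
  #7 SA[7]=5  'cbceadfbcad'
  #8 SA[8]=7  'ceadfbcad'
  #9 SA[9]=15  'd'
  #10 SA[10]=10  'dfbcad'
  #11 SA[11]=8  'eadfbcad'
  #12 SA[12]=2  'eaecbceadfbcad'
  #13 SA[13]=0  'ebeaecbceadfbcad'
  #14 SA[14]=4  'ecbceadfbcad'
  #15 SA[15]=11  'fbcad'

SA = [14, 9, 3, 12, 6, 1, 13, 5, 7, 15, 10, 8, 2, 0, 4, 11]
i: (SA[i-1],SA[i]) lcp shared
  1: (14,9) 2 'ad'
  2: (9,3) 1 'a'
  3: (3,12) 0 ''
  4: (12,6) 2 'bc'
  5: (6,1) 1 'b'
  6: (1,13) 0 ''
  7: (13,5) 1 'c'
  8: (5,7) 1 'c'
  9: (7,15) 0 ''
  10: (15,10) 1 'd'
  11: (10,8) 0 ''
  12: (8,2) 2 'ea'
  13: (2,0) 1 'e'
  14: (0,4) 1 'e'
  15: (4,11) 0 ''

[0, 2, 1, 0, 2, 1, 0, 1, 1, 0, 1, 0, 2, 1, 1, 0]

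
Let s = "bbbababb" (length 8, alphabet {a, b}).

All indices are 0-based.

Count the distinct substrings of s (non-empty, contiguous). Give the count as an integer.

rank | idx | suffix
   0 |   3 | ababb
   1 |   5 | abb
   2 |   7 | b
   3 |   2 | bababb
   4 |   4 | babb
   5 |   6 | bb
   6 |   1 | bbababb
   7 |   0 | bbbababb

SA = [3, 5, 7, 2, 4, 6, 1, 0]
i: (SA[i-1],SA[i]) lcp shared
  1: (3,5) 2 'ab'
  2: (5,7) 0 ''
  3: (7,2) 1 'b'
  4: (2,4) 3 'bab'
  5: (4,6) 1 'b'
  6: (6,1) 2 'bb'
  7: (1,0) 2 'bb'

n(n+1)/2 = 8·9/2 = 36
Σ LCP = 0 + 2 + 0 + 1 + 3 + 1 + 2 + 2 = 11
distinct = 36 − 11 = 25

25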